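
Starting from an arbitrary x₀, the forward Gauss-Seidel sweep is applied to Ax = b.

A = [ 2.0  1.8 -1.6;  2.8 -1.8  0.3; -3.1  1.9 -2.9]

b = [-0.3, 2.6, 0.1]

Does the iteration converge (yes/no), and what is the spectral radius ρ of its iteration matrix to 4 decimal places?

no, ρ = 1.4419

A = D + L + U where D = diag(2, -1.8, -2.9).
Gauss-Seidel: T = -(D+L)⁻¹U, row 0 first, T[0,1] = -(1.8)/(2) = -0.9000; later rows by forward substitution.
  T[0,:] = [+0.0000 -0.9000 +0.8000]
  T[1,:] = [+0.0000 -1.4000 +1.4111]
  T[2,:] = [+0.0000 +0.0448 +0.0693]
eigenvalue magnitudes: 1.4419, 0.1112, 0.0000.
ρ(T) = max|λ| = 1.4419; 1.4419 > 1 ⇒ diverges.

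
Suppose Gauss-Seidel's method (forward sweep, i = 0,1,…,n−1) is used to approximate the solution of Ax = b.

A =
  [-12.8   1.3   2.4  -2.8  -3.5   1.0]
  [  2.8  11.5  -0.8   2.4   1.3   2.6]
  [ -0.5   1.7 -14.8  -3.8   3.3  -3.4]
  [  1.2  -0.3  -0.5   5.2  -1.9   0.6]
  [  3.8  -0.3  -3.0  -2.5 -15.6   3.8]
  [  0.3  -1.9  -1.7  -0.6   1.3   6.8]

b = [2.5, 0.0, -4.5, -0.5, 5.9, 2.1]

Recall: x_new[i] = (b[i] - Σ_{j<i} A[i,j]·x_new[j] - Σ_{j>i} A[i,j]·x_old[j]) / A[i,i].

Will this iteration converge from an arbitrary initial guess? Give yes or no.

A = D + L + U where D = diag(-12.8, 11.5, -14.8, 5.2, -15.6, 6.8).
GS T = -(D+L)⁻¹U: row 0 first, T[0,2] = -(2.4)/(-12.8) = +0.1875; later rows by forward substitution.
  T[0,:] = [+0.0000, +0.1016, +0.1875, -0.2188, -0.2734, +0.0781]
  T[1,:] = [+0.0000, -0.0247, +0.0239, -0.1554, -0.0465, -0.2451]
  T[2,:] = [+0.0000, -0.0063, -0.0036, -0.2672, +0.2269, -0.2605]
  T[3,:] = [+0.0000, -0.0255, -0.0422, +0.0158, +0.4476, -0.1726]
  T[4,:] = [+0.0000, +0.0305, +0.0527, -0.0014, -0.1811, +0.3451]
  T[5,:] = [+0.0000, -0.0210, -0.0163, -0.0989, +0.1299, -0.2183]
|λ(T)| sorted: 0.5552, 0.1762, 0.1762, 0.0324, 0.0128, 0.0000.
ρ = 0.5552; 0.5552 < 1: convergent.

yes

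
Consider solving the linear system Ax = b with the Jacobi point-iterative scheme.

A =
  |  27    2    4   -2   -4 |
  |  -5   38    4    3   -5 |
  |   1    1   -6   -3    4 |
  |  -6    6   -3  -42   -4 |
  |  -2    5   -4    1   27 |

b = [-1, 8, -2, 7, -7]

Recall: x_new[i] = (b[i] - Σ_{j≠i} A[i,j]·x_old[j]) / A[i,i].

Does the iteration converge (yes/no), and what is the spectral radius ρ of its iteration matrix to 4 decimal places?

Write A = D+L+U with D = diag(27, 38, -6, -42, 27).
T_J = -D⁻¹(L+U): T[1,4] = -(-5)/(38) = +0.1316; T[1,1] = 0.
  T[0,:] = [+0.0000  -0.0741  -0.1481  +0.0741  +0.1481]
  T[1,:] = [+0.1316  +0.0000  -0.1053  -0.0789  +0.1316]
  T[2,:] = [+0.1667  +0.1667  +0.0000  -0.5000  +0.6667]
  T[3,:] = [-0.1429  +0.1429  -0.0714  +0.0000  -0.0952]
  T[4,:] = [+0.0741  -0.1852  +0.1481  -0.0370  +0.0000]
|λ(T)| sorted: 0.3721, 0.2872, 0.2485, 0.2485, 0.0583.
ρ = 0.3721; 0.3721 < 1: convergent.

yes, ρ = 0.3721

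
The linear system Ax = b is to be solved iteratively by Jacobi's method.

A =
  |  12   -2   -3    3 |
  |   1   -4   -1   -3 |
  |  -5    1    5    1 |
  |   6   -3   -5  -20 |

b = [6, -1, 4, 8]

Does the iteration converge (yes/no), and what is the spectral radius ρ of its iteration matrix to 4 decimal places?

Let D = diag(12, -4, 5, -20); L, U the strict triangles.
Jacobi T = -D⁻¹(L+U): T[3,0] = -(6)/(-20) = +0.3000; T[3,3] = 0.
  T[0,:] = [+0.0000  +0.1667  +0.2500  -0.2500]
  T[1,:] = [+0.2500  +0.0000  -0.2500  -0.7500]
  T[2,:] = [+1.0000  -0.2000  +0.0000  -0.2000]
  T[3,:] = [+0.3000  -0.1500  -0.2500  +0.0000]
moduli |λ_i(T)| = 0.7423, 0.5582, 0.1382, 0.1382.
ρ(T) = max|λ| = 0.7423; 0.7423 < 1: convergent.

yes, ρ = 0.7423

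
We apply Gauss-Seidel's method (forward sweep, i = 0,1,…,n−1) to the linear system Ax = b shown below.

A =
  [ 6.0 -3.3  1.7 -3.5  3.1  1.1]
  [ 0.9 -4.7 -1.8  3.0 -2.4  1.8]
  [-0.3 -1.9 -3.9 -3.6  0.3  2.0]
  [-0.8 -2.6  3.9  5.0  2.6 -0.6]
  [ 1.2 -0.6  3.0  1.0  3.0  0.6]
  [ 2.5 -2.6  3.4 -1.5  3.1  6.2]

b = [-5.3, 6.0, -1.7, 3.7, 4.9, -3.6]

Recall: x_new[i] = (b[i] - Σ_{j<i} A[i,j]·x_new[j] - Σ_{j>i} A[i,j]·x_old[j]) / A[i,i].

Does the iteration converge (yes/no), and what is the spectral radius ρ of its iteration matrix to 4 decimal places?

no, ρ = 1.6898

A = D + L + U where D = diag(6, -4.7, -3.9, 5, 3, 6.2).
GS T = -(D+L)⁻¹U: row 0 first, T[0,2] = -(1.7)/(6) = -0.2833; later rows by forward substitution.
  T[0,:] = [+0.0000 +0.5500 -0.2833 +0.5833 -0.5167 -0.1833]
  T[1,:] = [+0.0000 +0.1053 -0.4372 +0.7500 -0.6096 +0.3479]
  T[2,:] = [+0.0000 -0.0936 +0.2348 -1.3333 +0.4136 +0.3574]
  T[3,:] = [+0.0000 +0.2158 -0.4558 +1.5233 -1.2423 -0.0072]
  T[4,:] = [+0.0000 -0.1772 -0.0570 +0.7422 +0.0852 -0.4121]
  T[5,:] = [+0.0000 +0.0146 -0.2797 +0.8079 -0.6173 +0.2281]
|roots of det(T-λI)|: 1.6898, 0.4283, 0.4283, 0.2215, 0.1188, 0.0000.
spectral radius ρ = 1.6898; 1.6898 > 1 ⇒ diverges.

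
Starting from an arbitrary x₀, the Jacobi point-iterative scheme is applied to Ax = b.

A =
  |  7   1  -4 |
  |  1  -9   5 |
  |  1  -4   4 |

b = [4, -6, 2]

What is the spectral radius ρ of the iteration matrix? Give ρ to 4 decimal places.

0.7163

Diagonal D = diag(7, -9, 4); L, U strict lower/upper.
Jacobi T = -D⁻¹(L+U): T[2,0] = -(1)/(4) = -0.2500; T[2,2] = 0.
  T[0,:] = [+0.0000, -0.1429, +0.5714]
  T[1,:] = [+0.1111, +0.0000, +0.5556]
  T[2,:] = [-0.2500, +1.0000, +0.0000]
|roots of det(T-λI)|: 0.7163, 0.4675, 0.2488.
ρ(T) = max|λ| = 0.7163; 0.7163 < 1: convergent.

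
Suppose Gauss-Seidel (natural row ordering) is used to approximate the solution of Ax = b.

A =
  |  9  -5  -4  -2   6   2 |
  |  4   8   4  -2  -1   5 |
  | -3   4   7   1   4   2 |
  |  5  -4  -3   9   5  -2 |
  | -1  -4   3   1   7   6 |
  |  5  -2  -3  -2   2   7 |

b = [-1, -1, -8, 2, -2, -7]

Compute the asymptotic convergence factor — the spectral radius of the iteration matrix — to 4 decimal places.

1.3071

Write A = D+L+U with D = diag(9, 8, 7, 9, 7, 7).
GS T = -(D+L)⁻¹U: row 0 first, T[0,1] = -(-5)/(9) = +0.5556; later rows by forward substitution.
  T[0,:] = [+0.0000, +0.5556, +0.4444, +0.2222, -0.6667, -0.2222]
  T[1,:] = [+0.0000, -0.2778, -0.7222, +0.1389, +0.4583, -0.5139]
  T[2,:] = [+0.0000, +0.3968, +0.6032, -0.1270, -1.1190, -0.0873]
  T[3,:] = [+0.0000, -0.2998, -0.3668, -0.1041, -0.3545, +0.0882]
  T[4,:] = [+0.0000, -0.2066, -0.5553, +0.1804, +0.6969, -1.1577]
  T[5,:] = [+0.0000, -0.3328, -0.2115, -0.2547, -0.1728, +0.3305]
|eigenvalues of T|: 1.3071, 0.7236, 0.4775, 0.4775, 0.0626, 0.0000.
ρ(T) = max|λ| = 1.3071; 1.3071 > 1: divergent.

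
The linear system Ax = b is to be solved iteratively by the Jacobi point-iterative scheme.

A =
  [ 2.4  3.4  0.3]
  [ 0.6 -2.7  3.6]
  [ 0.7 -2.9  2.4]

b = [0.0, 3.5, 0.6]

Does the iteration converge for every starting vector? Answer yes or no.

no

Split A = D + L + U, D = diag(2.4, -2.7, 2.4).
T_J = -D⁻¹(L+U): T[2,0] = -(0.7)/(2.4) = -0.2917; T[2,2] = 0.
  T[0,:] = [+0.0000 -1.4167 -0.1250]
  T[1,:] = [+0.2222 +0.0000 +1.3333]
  T[2,:] = [-0.2917 +1.2083 +0.0000]
|eigenvalues of T|: 1.3140, 0.8516, 0.4623.
ρ = 1.3140; 1.3140 > 1 ⇒ diverges.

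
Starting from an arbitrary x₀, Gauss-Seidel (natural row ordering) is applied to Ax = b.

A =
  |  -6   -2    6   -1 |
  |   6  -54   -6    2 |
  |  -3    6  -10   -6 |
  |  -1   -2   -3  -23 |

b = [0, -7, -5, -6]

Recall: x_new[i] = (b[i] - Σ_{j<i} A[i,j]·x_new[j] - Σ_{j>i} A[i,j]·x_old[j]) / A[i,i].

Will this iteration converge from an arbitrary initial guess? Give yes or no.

Write A = D+L+U with D = diag(-6, -54, -10, -23).
T_GS = -(D+L)⁻¹U: row 0 first, T[0,2] = -(6)/(-6) = +1.0000; later rows by forward substitution.
  T[0,:] = [+0.0000  -0.3333  +1.0000  -0.1667]
  T[1,:] = [+0.0000  -0.0370  +0.0000  +0.0185]
  T[2,:] = [+0.0000  +0.0778  -0.3000  -0.5389]
  T[3,:] = [+0.0000  +0.0076  -0.0043  +0.0759]
|λ(T)| sorted: 0.3062, 0.0831, 0.0380, 0.0000.
ρ = 0.3062; 0.3062 < 1: convergent.

yes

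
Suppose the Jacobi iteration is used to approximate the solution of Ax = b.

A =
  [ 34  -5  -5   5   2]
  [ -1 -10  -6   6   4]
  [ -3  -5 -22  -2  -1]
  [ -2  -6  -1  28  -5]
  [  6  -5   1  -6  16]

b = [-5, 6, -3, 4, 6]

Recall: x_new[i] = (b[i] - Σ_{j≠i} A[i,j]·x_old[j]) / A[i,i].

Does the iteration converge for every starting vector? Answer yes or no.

yes

Split A = D + L + U, D = diag(34, -10, -22, 28, 16).
Jacobi: T = -D⁻¹(L+U), T[1,3] = -(6)/(-10) = +0.6000; T[1,1] = 0.
  T[0,:] = [+0.0000, +0.1471, +0.1471, -0.1471, -0.0588]
  T[1,:] = [-0.1000, +0.0000, -0.6000, +0.6000, +0.4000]
  T[2,:] = [-0.1364, -0.2273, +0.0000, -0.0909, -0.0455]
  T[3,:] = [+0.0714, +0.2143, +0.0357, +0.0000, +0.1786]
  T[4,:] = [-0.3750, +0.3125, -0.0625, +0.3750, +0.0000]
moduli |λ_i(T)| = 0.7539, 0.4919, 0.1872, 0.1872, 0.0836.
ρ(T) = max|λ| = 0.7539; 0.7539 < 1 ⇒ converges.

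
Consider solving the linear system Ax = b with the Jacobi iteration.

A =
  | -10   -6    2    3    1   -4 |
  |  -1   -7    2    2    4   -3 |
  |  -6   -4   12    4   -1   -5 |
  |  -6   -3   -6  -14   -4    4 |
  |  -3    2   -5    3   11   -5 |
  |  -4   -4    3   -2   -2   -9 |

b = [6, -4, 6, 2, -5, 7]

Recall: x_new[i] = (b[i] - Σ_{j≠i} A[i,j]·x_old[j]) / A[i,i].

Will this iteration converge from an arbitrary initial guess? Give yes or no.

no

Split A = D + L + U, D = diag(-10, -7, 12, -14, 11, -9).
Jacobi: T = -D⁻¹(L+U), T[5,3] = -(-2)/(-9) = -0.2222; T[5,5] = 0.
  T[0,:] = [+0.0000  -0.6000  +0.2000  +0.3000  +0.1000  -0.4000]
  T[1,:] = [-0.1429  +0.0000  +0.2857  +0.2857  +0.5714  -0.4286]
  T[2,:] = [+0.5000  +0.3333  +0.0000  -0.3333  +0.0833  +0.4167]
  T[3,:] = [-0.4286  -0.2143  -0.4286  +0.0000  -0.2857  +0.2857]
  T[4,:] = [+0.2727  -0.1818  +0.4545  -0.2727  +0.0000  +0.4545]
  T[5,:] = [-0.4444  -0.4444  +0.3333  -0.2222  -0.2222  +0.0000]
|λ(T)| sorted: 1.1497, 0.5936, 0.5936, 0.5473, 0.5473, 0.1446.
ρ = 1.1497; 1.1497 > 1, so it fails to converge.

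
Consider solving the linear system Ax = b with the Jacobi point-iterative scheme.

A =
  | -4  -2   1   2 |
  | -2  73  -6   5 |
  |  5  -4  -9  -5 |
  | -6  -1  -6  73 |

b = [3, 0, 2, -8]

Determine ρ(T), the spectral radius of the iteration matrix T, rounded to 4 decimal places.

Split A = D + L + U, D = diag(-4, 73, -9, 73).
Jacobi: T = -D⁻¹(L+U), T[0,3] = -(2)/(-4) = +0.5000; T[0,0] = 0.
  T[0,:] = [+0.0000, -0.5000, +0.2500, +0.5000]
  T[1,:] = [+0.0274, +0.0000, +0.0822, -0.0685]
  T[2,:] = [+0.5556, -0.4444, +0.0000, -0.5556]
  T[3,:] = [+0.0822, +0.0137, +0.0822, +0.0000]
|eigenvalues of T|: 0.3774, 0.3176, 0.2008, 0.2008.
ρ = 0.3774; 0.3774 < 1, so it converges for any x₀.

0.3774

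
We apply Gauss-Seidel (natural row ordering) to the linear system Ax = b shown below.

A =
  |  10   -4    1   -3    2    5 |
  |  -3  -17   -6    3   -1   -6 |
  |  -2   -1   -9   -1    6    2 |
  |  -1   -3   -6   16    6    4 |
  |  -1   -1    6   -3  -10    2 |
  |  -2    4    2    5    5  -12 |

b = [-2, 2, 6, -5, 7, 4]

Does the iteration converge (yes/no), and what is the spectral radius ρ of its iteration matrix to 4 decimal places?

yes, ρ = 0.9282

Write A = D+L+U with D = diag(10, -17, -9, 16, -10, -12).
T_GS = -(D+L)⁻¹U: row 0 first, T[0,2] = -(1)/(10) = -0.1000; later rows by forward substitution.
  T[0,:] = [+0.0000, +0.4000, -0.1000, +0.3000, -0.2000, -0.5000]
  T[1,:] = [+0.0000, -0.0706, -0.3353, +0.1235, -0.0235, -0.2647]
  T[2,:] = [+0.0000, -0.0810, +0.0595, -0.1915, +0.7137, +0.3627]
  T[3,:] = [+0.0000, -0.0186, -0.0468, -0.0299, -0.1243, -0.1949]
  T[4,:] = [+0.0000, -0.0760, +0.0933, -0.1483, +0.4879, +0.5526]
  T[5,:] = [+0.0000, -0.1431, -0.0658, -0.1150, +0.2959, +0.2046]
|λ(T)| sorted: 0.9282, 0.3071, 0.1276, 0.1276, 0.0423, 0.0000.
ρ = 0.9282; 0.9282 < 1: convergent.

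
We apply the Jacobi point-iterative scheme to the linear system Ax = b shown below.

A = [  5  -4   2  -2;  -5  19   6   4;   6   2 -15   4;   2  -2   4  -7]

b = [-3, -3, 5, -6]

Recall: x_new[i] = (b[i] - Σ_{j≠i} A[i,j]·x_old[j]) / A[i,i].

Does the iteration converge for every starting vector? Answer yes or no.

yes

Diagonal D = diag(5, 19, -15, -7); L, U strict lower/upper.
Jacobi T = -D⁻¹(L+U): T[0,1] = -(-4)/(5) = +0.8000; T[0,0] = 0.
  T[0,:] = [+0.0000 +0.8000 -0.4000 +0.4000]
  T[1,:] = [+0.2632 +0.0000 -0.3158 -0.2105]
  T[2,:] = [+0.4000 +0.1333 +0.0000 +0.2667]
  T[3,:] = [+0.2857 -0.2857 +0.5714 +0.0000]
|roots of det(T-λI)|: 0.6541, 0.5358, 0.5358, 0.2221.
ρ = 0.6541; 0.6541 < 1 ⇒ converges.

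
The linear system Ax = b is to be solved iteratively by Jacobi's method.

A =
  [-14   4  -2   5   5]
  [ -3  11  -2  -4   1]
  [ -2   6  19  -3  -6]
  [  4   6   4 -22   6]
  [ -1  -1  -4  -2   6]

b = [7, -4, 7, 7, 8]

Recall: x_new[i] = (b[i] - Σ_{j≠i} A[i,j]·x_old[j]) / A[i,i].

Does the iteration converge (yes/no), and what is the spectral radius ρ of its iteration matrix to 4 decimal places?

Let D = diag(-14, 11, 19, -22, 6); L, U the strict triangles.
Jacobi T = -D⁻¹(L+U): T[1,2] = -(-2)/(11) = +0.1818; T[1,1] = 0.
  T[0,:] = [+0.0000 +0.2857 -0.1429 +0.3571 +0.3571]
  T[1,:] = [+0.2727 +0.0000 +0.1818 +0.3636 -0.0909]
  T[2,:] = [+0.1053 -0.3158 +0.0000 +0.1579 +0.3158]
  T[3,:] = [+0.1818 +0.2727 +0.1818 +0.0000 +0.2727]
  T[4,:] = [+0.1667 +0.1667 +0.6667 +0.3333 +0.0000]
|eigenvalues of T|: 0.8280, 0.5132, 0.5132, 0.3197, 0.2838.
ρ = 0.8280; 0.8280 < 1: convergent.

yes, ρ = 0.8280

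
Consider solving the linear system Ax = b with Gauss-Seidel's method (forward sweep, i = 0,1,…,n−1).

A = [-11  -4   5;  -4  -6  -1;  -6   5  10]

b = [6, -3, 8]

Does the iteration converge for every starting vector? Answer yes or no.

yes

Write A = D+L+U with D = diag(-11, -6, 10).
GS T = -(D+L)⁻¹U: row 0 first, T[0,1] = -(-4)/(-11) = -0.3636; later rows by forward substitution.
  T[0,:] = [+0.0000  -0.3636  +0.4545]
  T[1,:] = [+0.0000  +0.2424  -0.4697]
  T[2,:] = [+0.0000  -0.3394  +0.5076]
|λ(T)| sorted: 0.7957, 0.0457, 0.0000.
ρ = 0.7957; 0.7957 < 1: convergent.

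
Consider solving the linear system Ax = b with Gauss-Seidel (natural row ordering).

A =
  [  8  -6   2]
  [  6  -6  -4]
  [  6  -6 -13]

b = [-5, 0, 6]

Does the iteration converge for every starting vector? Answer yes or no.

yes

Diagonal D = diag(8, -6, -13); L, U strict lower/upper.
GS T = -(D+L)⁻¹U: row 0 first, T[0,1] = -(-6)/(8) = +0.7500; later rows by forward substitution.
  T[0,:] = [+0.0000, +0.7500, -0.2500]
  T[1,:] = [+0.0000, +0.7500, -0.9167]
  T[2,:] = [+0.0000, +0.0000, +0.3077]
|roots of det(T-λI)|: 0.7500, 0.3077, 0.0000.
ρ = 0.7500; 0.7500 < 1, so it converges for any x₀.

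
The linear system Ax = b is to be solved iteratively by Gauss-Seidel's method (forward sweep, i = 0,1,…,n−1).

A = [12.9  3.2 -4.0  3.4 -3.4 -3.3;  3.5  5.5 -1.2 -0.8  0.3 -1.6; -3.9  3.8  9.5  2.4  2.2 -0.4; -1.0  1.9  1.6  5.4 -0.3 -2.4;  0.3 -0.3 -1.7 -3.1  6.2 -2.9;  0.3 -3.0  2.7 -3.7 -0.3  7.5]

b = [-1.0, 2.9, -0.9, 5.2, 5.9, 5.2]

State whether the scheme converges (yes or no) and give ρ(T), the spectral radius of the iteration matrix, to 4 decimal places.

yes, ρ = 0.6065

Let D = diag(12.9, 5.5, 9.5, 5.4, 6.2, 7.5); L, U the strict triangles.
GS T = -(D+L)⁻¹U: row 0 first, T[0,2] = -(-4)/(12.9) = +0.3101; later rows by forward substitution.
  T[0,:] = [+0.0000, -0.2481, +0.3101, -0.2636, +0.2636, +0.2558]
  T[1,:] = [+0.0000, +0.1579, +0.0209, +0.3132, -0.2223, +0.1281]
  T[2,:] = [+0.0000, -0.1650, +0.1190, -0.4861, -0.0345, +0.0959]
  T[3,:] = [+0.0000, -0.0526, +0.0148, -0.0150, +0.1928, +0.4183]
  T[4,:] = [+0.0000, -0.0519, +0.0260, -0.1129, +0.0634, +0.6970]
  T[5,:] = [+0.0000, +0.1044, -0.0385, +0.2989, +0.0106, +0.2408]
|λ(T)| sorted: 0.6065, 0.1901, 0.1901, 0.0650, 0.0100, 0.0000.
ρ = 0.6065; 0.6065 < 1, so it converges for any x₀.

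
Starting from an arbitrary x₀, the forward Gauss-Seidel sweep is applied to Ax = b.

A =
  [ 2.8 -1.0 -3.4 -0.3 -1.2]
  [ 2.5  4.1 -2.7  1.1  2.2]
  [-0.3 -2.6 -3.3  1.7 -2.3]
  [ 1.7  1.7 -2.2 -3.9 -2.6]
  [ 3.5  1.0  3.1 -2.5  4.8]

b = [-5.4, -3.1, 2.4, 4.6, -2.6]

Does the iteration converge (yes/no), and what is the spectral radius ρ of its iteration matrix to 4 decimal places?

Let D = diag(2.8, 4.1, -3.3, -3.9, 4.8); L, U the strict triangles.
GS T = -(D+L)⁻¹U: row 0 first, T[0,3] = -(-0.3)/(2.8) = +0.1071; later rows by forward substitution.
  T[0,:] = [+0.0000 +0.3571 +1.2143 +0.1071 +0.4286]
  T[1,:] = [+0.0000 -0.2178 -0.0819 -0.3336 -0.7979]
  T[2,:] = [+0.0000 +0.1391 -0.0459 +0.7683 -0.1073]
  T[3,:] = [+0.0000 -0.0177 +0.5195 -0.5321 -0.7671]
  T[4,:] = [+0.0000 -0.3141 -0.5682 -0.7819 -0.4765]
|roots of det(T-λI)|: 1.4080, 0.8662, 0.6570, 0.0735, 0.0000.
ρ(T) = max|λ| = 1.4080; 1.4080 > 1, so it fails to converge.

no, ρ = 1.4080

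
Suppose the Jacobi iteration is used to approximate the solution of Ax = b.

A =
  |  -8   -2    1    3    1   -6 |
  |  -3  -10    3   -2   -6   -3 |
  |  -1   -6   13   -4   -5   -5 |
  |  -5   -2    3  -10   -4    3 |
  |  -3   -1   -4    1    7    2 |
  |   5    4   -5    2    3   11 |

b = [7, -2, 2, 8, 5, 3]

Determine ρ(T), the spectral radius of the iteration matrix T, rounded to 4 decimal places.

1.2474

Split A = D + L + U, D = diag(-8, -10, 13, -10, 7, 11).
Jacobi T = -D⁻¹(L+U): T[5,4] = -(3)/(11) = -0.2727; T[5,5] = 0.
  T[0,:] = [+0.0000, -0.2500, +0.1250, +0.3750, +0.1250, -0.7500]
  T[1,:] = [-0.3000, +0.0000, +0.3000, -0.2000, -0.6000, -0.3000]
  T[2,:] = [+0.0769, +0.4615, +0.0000, +0.3077, +0.3846, +0.3846]
  T[3,:] = [-0.5000, -0.2000, +0.3000, +0.0000, -0.4000, +0.3000]
  T[4,:] = [+0.4286, +0.1429, +0.5714, -0.1429, +0.0000, -0.2857]
  T[5,:] = [-0.4545, -0.3636, +0.4545, -0.1818, -0.2727, +0.0000]
moduli |λ_i(T)| = 1.2474, 0.5767, 0.5767, 0.4225, 0.4149, 0.4149.
ρ(T) = max|λ| = 1.2474; 1.2474 > 1 ⇒ diverges.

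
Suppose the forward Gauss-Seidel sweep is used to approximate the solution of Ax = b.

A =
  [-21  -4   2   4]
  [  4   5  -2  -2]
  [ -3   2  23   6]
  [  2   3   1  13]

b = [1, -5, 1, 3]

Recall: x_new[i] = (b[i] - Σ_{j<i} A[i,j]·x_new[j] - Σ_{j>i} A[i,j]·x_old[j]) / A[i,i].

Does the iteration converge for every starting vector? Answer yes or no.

A = D + L + U where D = diag(-21, 5, 23, 13).
Gauss-Seidel: T = -(D+L)⁻¹U, row 0 first, T[0,2] = -(2)/(-21) = +0.0952; later rows by forward substitution.
  T[0,:] = [+0.0000 -0.1905 +0.0952 +0.1905]
  T[1,:] = [+0.0000 +0.1524 +0.3238 +0.2476]
  T[2,:] = [+0.0000 -0.0381 -0.0157 -0.2576]
  T[3,:] = [+0.0000 -0.0029 -0.0882 -0.0666]
|roots of det(T-λI)|: 0.1668, 0.1354, 0.1354, 0.0000.
spectral radius ρ = 0.1668; 0.1668 < 1 ⇒ converges.

yes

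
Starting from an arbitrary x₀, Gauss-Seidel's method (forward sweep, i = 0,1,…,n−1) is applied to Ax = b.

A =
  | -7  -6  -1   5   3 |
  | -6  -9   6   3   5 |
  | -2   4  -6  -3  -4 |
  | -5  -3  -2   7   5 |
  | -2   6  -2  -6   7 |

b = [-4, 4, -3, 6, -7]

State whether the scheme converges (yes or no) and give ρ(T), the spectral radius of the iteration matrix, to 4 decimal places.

no, ρ = 1.1430

Diagonal D = diag(-7, -9, -6, 7, 7); L, U strict lower/upper.
GS T = -(D+L)⁻¹U: row 0 first, T[0,2] = -(-1)/(-7) = -0.1429; later rows by forward substitution.
  T[0,:] = [+0.0000 -0.8571 -0.1429 +0.7143 +0.4286]
  T[1,:] = [+0.0000 +0.5714 +0.7619 -0.1429 +0.2698]
  T[2,:] = [+0.0000 +0.6667 +0.5556 -0.8333 -0.6296]
  T[3,:] = [+0.0000 -0.1769 +0.3832 +0.2109 -0.4724]
  T[4,:] = [+0.0000 -0.6958 -0.2067 +0.2692 -0.6937]
|λ(T)| sorted: 1.1430, 0.5366, 0.5366, 0.1772, 0.0000.
spectral radius ρ = 1.1430; 1.1430 > 1, so it fails to converge.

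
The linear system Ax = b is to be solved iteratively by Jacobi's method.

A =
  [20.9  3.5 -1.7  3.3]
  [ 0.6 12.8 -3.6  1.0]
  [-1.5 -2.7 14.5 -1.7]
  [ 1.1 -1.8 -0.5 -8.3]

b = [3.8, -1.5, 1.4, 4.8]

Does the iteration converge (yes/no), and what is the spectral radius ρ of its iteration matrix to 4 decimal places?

yes, ρ = 0.3138

A = D + L + U where D = diag(20.9, 12.8, 14.5, -8.3).
Jacobi: T = -D⁻¹(L+U), T[3,1] = -(-1.8)/(-8.3) = -0.2169; T[3,3] = 0.
  T[0,:] = [+0.0000  -0.1675  +0.0813  -0.1579]
  T[1,:] = [-0.0469  +0.0000  +0.2812  -0.0781]
  T[2,:] = [+0.1034  +0.1862  +0.0000  +0.1172]
  T[3,:] = [+0.1325  -0.2169  -0.0602  +0.0000]
eigenvalue magnitudes: 0.3138, 0.1915, 0.1321, 0.1321.
ρ = 0.3138; 0.3138 < 1, so it converges for any x₀.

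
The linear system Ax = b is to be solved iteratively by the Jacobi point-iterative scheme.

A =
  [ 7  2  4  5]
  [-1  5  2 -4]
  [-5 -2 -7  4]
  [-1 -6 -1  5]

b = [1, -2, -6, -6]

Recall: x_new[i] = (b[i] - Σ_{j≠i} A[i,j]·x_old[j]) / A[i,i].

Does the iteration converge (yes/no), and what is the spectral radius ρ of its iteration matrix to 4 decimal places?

Diagonal D = diag(7, 5, -7, 5); L, U strict lower/upper.
Jacobi T = -D⁻¹(L+U): T[3,1] = -(-6)/(5) = +1.2000; T[3,3] = 0.
  T[0,:] = [+0.0000, -0.2857, -0.5714, -0.7143]
  T[1,:] = [+0.2000, +0.0000, -0.4000, +0.8000]
  T[2,:] = [-0.7143, -0.2857, +0.0000, +0.5714]
  T[3,:] = [+0.2000, +1.2000, +0.2000, +0.0000]
moduli |λ_i(T)| = 1.1949, 0.9784, 0.9784, 0.5353.
spectral radius ρ = 1.1949; 1.1949 > 1: divergent.

no, ρ = 1.1949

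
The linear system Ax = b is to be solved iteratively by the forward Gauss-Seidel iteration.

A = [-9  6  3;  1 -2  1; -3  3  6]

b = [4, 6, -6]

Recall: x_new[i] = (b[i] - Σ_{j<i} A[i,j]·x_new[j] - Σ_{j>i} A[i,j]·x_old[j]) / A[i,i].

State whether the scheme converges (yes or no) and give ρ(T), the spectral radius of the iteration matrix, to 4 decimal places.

Split A = D + L + U, D = diag(-9, -2, 6).
Gauss-Seidel: T = -(D+L)⁻¹U, row 0 first, T[0,2] = -(3)/(-9) = +0.3333; later rows by forward substitution.
  T[0,:] = [+0.0000  +0.6667  +0.3333]
  T[1,:] = [+0.0000  +0.3333  +0.6667]
  T[2,:] = [+0.0000  +0.1667  -0.1667]
|λ(T)| sorted: 0.5000, 0.3333, 0.0000.
spectral radius ρ = 0.5000; 0.5000 < 1, so it converges for any x₀.

yes, ρ = 0.5000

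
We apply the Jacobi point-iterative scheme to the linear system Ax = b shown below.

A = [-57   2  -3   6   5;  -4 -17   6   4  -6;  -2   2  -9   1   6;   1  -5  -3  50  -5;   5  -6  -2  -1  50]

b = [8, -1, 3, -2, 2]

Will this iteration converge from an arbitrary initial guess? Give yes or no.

Write A = D+L+U with D = diag(-57, -17, -9, 50, 50).
Jacobi: T = -D⁻¹(L+U), T[3,0] = -(1)/(50) = -0.0200; T[3,3] = 0.
  T[0,:] = [+0.0000  +0.0351  -0.0526  +0.1053  +0.0877]
  T[1,:] = [-0.2353  +0.0000  +0.3529  +0.2353  -0.3529]
  T[2,:] = [-0.2222  +0.2222  +0.0000  +0.1111  +0.6667]
  T[3,:] = [-0.0200  +0.1000  +0.0600  +0.0000  +0.1000]
  T[4,:] = [-0.1000  +0.1200  +0.0400  +0.0200  +0.0000]
|roots of det(T-λI)|: 0.4043, 0.2705, 0.2705, 0.1258, 0.0881.
spectral radius ρ = 0.4043; 0.4043 < 1: convergent.

yes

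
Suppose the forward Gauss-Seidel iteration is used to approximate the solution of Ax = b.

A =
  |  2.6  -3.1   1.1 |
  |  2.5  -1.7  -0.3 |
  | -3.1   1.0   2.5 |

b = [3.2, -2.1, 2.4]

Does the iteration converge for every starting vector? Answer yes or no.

Write A = D+L+U with D = diag(2.6, -1.7, 2.5).
T_GS = -(D+L)⁻¹U: row 0 first, T[0,1] = -(-3.1)/(2.6) = +1.1923; later rows by forward substitution.
  T[0,:] = [+0.0000, +1.1923, -0.4231]
  T[1,:] = [+0.0000, +1.7534, -0.7986]
  T[2,:] = [+0.0000, +0.7771, -0.2052]
|roots of det(T-λI)|: 1.3558, 0.1924, 0.0000.
ρ = 1.3558; 1.3558 > 1: divergent.

no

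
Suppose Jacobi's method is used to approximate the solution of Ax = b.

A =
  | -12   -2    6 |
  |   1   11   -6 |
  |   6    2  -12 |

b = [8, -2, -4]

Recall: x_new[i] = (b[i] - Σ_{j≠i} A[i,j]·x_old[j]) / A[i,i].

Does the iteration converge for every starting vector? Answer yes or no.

Diagonal D = diag(-12, 11, -12); L, U strict lower/upper.
Jacobi T = -D⁻¹(L+U): T[0,2] = -(6)/(-12) = +0.5000; T[0,0] = 0.
  T[0,:] = [+0.0000 -0.1667 +0.5000]
  T[1,:] = [-0.0909 +0.0000 +0.5455]
  T[2,:] = [+0.5000 +0.1667 +0.0000]
|roots of det(T-λI)|: 0.6606, 0.5000, 0.1606.
ρ(T) = max|λ| = 0.6606; 0.6606 < 1: convergent.

yes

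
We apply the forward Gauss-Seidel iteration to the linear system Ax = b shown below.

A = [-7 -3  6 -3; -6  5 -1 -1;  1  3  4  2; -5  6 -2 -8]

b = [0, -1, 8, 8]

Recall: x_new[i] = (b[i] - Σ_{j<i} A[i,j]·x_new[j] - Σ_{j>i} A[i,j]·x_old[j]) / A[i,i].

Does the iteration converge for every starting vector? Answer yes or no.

no

Diagonal D = diag(-7, 5, 4, -8); L, U strict lower/upper.
Gauss-Seidel: T = -(D+L)⁻¹U, row 0 first, T[0,3] = -(-3)/(-7) = -0.4286; later rows by forward substitution.
  T[0,:] = [+0.0000 -0.4286 +0.8571 -0.4286]
  T[1,:] = [+0.0000 -0.5143 +1.2286 -0.3143]
  T[2,:] = [+0.0000 +0.4929 -1.1357 -0.1571]
  T[3,:] = [+0.0000 -0.2411 +0.6696 +0.0714]
|roots of det(T-λI)|: 1.6547, 0.1272, 0.1272, 0.0000.
ρ = 1.6547; 1.6547 > 1, so it fails to converge.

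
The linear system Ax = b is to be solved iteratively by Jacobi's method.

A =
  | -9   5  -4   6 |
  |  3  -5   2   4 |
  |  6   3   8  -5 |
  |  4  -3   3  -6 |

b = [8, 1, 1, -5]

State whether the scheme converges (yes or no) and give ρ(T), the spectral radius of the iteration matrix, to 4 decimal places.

no, ρ = 1.2486

Let D = diag(-9, -5, 8, -6); L, U the strict triangles.
T_J = -D⁻¹(L+U): T[1,2] = -(2)/(-5) = +0.4000; T[1,1] = 0.
  T[0,:] = [+0.0000 +0.5556 -0.4444 +0.6667]
  T[1,:] = [+0.6000 +0.0000 +0.4000 +0.8000]
  T[2,:] = [-0.7500 -0.3750 +0.0000 +0.6250]
  T[3,:] = [+0.6667 -0.5000 +0.5000 +0.0000]
|eigenvalues of T|: 1.2486, 0.5908, 0.5448, 0.5448.
ρ(T) = max|λ| = 1.2486; 1.2486 > 1: divergent.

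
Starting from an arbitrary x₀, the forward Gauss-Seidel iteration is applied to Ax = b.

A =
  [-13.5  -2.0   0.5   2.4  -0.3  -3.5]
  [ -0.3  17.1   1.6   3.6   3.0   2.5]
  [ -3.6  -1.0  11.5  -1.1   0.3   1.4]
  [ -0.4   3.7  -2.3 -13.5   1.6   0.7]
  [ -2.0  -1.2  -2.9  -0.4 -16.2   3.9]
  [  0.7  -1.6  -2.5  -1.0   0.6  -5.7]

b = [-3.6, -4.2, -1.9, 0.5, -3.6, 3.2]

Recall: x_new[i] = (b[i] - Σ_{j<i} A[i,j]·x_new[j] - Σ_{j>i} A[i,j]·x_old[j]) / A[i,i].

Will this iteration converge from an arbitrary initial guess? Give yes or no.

yes

A = D + L + U where D = diag(-13.5, 17.1, 11.5, -13.5, -16.2, -5.7).
T_GS = -(D+L)⁻¹U: row 0 first, T[0,3] = -(2.4)/(-13.5) = +0.1778; later rows by forward substitution.
  T[0,:] = [+0.0000, -0.1481, +0.0370, +0.1778, -0.0222, -0.2593]
  T[1,:] = [+0.0000, -0.0026, -0.0929, -0.2074, -0.1758, -0.1507]
  T[2,:] = [+0.0000, -0.0466, +0.0035, +0.1333, -0.0483, -0.2160]
  T[3,:] = [+0.0000, +0.0116, -0.0272, -0.0848, +0.0792, +0.0550]
  T[4,:] = [+0.0000, +0.0265, +0.0024, -0.0283, +0.0225, +0.3212]
  T[5,:] = [+0.0000, +0.0037, +0.0341, +0.0335, +0.0563, +0.1294]
|λ(T)| sorted: 0.1987, 0.0875, 0.0875, 0.0661, 0.0461, 0.0000.
spectral radius ρ = 0.1987; 0.1987 < 1 ⇒ converges.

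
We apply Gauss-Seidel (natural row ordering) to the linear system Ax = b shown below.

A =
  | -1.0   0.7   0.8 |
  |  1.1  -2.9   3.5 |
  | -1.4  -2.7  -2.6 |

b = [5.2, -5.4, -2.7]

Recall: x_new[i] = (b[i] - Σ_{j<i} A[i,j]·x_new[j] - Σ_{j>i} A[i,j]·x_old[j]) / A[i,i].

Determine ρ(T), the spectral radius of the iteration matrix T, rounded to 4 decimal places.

1.4114

Write A = D+L+U with D = diag(-1, -2.9, -2.6).
GS T = -(D+L)⁻¹U: row 0 first, T[0,2] = -(0.8)/(-1) = +0.8000; later rows by forward substitution.
  T[0,:] = [+0.0000 +0.7000 +0.8000]
  T[1,:] = [+0.0000 +0.2655 +1.5103]
  T[2,:] = [+0.0000 -0.6527 -1.9992]
moduli |λ_i(T)| = 1.4114, 0.3223, 0.0000.
ρ = 1.4114; 1.4114 > 1 ⇒ diverges.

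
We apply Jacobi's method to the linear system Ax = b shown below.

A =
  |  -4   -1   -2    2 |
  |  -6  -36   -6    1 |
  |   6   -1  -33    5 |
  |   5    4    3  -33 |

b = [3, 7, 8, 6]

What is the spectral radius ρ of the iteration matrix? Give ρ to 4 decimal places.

0.3029

A = D + L + U where D = diag(-4, -36, -33, -33).
Jacobi T = -D⁻¹(L+U): T[2,0] = -(6)/(-33) = +0.1818; T[2,2] = 0.
  T[0,:] = [+0.0000  -0.2500  -0.5000  +0.5000]
  T[1,:] = [-0.1667  +0.0000  -0.1667  +0.0278]
  T[2,:] = [+0.1818  -0.0303  +0.0000  +0.1515]
  T[3,:] = [+0.1515  +0.1212  +0.0909  +0.0000]
eigenvalue magnitudes: 0.3029, 0.1967, 0.1967, 0.0152.
spectral radius ρ = 0.3029; 0.3029 < 1 ⇒ converges.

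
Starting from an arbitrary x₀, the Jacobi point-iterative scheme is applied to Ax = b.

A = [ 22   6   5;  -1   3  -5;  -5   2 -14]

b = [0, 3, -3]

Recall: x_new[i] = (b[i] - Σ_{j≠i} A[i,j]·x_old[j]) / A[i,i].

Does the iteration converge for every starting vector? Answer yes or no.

A = D + L + U where D = diag(22, 3, -14).
Jacobi: T = -D⁻¹(L+U), T[0,2] = -(5)/(22) = -0.2273; T[0,0] = 0.
  T[0,:] = [+0.0000, -0.2727, -0.2273]
  T[1,:] = [+0.3333, +0.0000, +1.6667]
  T[2,:] = [-0.3571, +0.1429, +0.0000]
|roots of det(T-λI)|: 0.6733, 0.4744, 0.4744.
ρ = 0.6733; 0.6733 < 1, so it converges for any x₀.

yes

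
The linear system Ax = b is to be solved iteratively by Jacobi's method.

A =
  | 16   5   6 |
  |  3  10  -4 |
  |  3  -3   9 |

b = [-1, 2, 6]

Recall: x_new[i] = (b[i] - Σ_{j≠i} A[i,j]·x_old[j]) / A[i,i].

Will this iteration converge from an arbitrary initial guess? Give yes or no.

Split A = D + L + U, D = diag(16, 10, 9).
Jacobi T = -D⁻¹(L+U): T[1,2] = -(-4)/(10) = +0.4000; T[1,1] = 0.
  T[0,:] = [+0.0000  -0.3125  -0.3750]
  T[1,:] = [-0.3000  +0.0000  +0.4000]
  T[2,:] = [-0.3333  +0.3333  +0.0000]
|λ(T)| sorted: 0.6840, 0.3768, 0.3072.
ρ = 0.6840; 0.6840 < 1: convergent.

yes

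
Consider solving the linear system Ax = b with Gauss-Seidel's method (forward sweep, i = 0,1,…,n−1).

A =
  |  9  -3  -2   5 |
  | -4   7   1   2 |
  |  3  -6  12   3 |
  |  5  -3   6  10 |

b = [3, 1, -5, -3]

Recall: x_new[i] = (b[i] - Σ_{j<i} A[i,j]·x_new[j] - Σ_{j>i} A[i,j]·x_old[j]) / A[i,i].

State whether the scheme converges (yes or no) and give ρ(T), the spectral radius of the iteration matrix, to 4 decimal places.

yes, ρ = 0.5761

Write A = D+L+U with D = diag(9, 7, 12, 10).
GS T = -(D+L)⁻¹U: row 0 first, T[0,2] = -(-2)/(9) = +0.2222; later rows by forward substitution.
  T[0,:] = [+0.0000, +0.3333, +0.2222, -0.5556]
  T[1,:] = [+0.0000, +0.1905, -0.0159, -0.6032]
  T[2,:] = [+0.0000, +0.0119, -0.0635, -0.4127]
  T[3,:] = [+0.0000, -0.1167, -0.0778, +0.3444]
moduli |λ_i(T)| = 0.5761, 0.1667, 0.0620, 0.0000.
ρ = 0.5761; 0.5761 < 1: convergent.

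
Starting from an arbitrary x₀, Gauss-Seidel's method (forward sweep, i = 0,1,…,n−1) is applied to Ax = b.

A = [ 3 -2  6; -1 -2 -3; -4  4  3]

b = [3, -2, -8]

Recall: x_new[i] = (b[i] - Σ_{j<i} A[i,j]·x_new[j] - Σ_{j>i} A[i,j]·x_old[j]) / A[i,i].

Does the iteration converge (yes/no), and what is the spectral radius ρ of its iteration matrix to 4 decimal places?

Write A = D+L+U with D = diag(3, -2, 3).
T_GS = -(D+L)⁻¹U: row 0 first, T[0,2] = -(6)/(3) = -2.0000; later rows by forward substitution.
  T[0,:] = [+0.0000  +0.6667  -2.0000]
  T[1,:] = [+0.0000  -0.3333  -0.5000]
  T[2,:] = [+0.0000  +1.3333  -2.0000]
moduli |λ_i(T)| = 1.3333, 1.0000, 0.0000.
ρ(T) = max|λ| = 1.3333; 1.3333 > 1, so it fails to converge.

no, ρ = 1.3333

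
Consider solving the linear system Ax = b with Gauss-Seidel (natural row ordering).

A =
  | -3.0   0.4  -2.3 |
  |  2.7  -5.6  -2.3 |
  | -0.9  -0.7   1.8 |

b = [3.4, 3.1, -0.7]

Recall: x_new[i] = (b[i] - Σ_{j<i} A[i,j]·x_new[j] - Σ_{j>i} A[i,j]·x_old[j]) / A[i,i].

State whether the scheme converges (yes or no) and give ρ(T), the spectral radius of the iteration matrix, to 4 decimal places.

yes, ρ = 0.5749

A = D + L + U where D = diag(-3, -5.6, 1.8).
Gauss-Seidel: T = -(D+L)⁻¹U, row 0 first, T[0,1] = -(0.4)/(-3) = +0.1333; later rows by forward substitution.
  T[0,:] = [+0.0000, +0.1333, -0.7667]
  T[1,:] = [+0.0000, +0.0643, -0.7804]
  T[2,:] = [+0.0000, +0.0917, -0.6868]
|λ(T)| sorted: 0.5749, 0.0476, 0.0000.
spectral radius ρ = 0.5749; 0.5749 < 1, so it converges for any x₀.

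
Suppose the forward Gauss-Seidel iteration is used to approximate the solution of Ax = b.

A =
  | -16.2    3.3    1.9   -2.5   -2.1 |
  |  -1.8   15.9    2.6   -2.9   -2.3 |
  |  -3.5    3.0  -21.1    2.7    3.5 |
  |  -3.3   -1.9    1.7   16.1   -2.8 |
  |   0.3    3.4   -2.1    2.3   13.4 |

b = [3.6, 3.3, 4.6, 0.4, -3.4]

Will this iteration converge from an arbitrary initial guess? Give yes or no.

Let D = diag(-16.2, 15.9, -21.1, 16.1, 13.4); L, U the strict triangles.
Gauss-Seidel: T = -(D+L)⁻¹U, row 0 first, T[0,2] = -(1.9)/(-16.2) = +0.1173; later rows by forward substitution.
  T[0,:] = [+0.0000 +0.2037 +0.1173 -0.1543 -0.1296]
  T[1,:] = [+0.0000 +0.0231 -0.1502 +0.1649 +0.1300]
  T[2,:] = [+0.0000 -0.0305 -0.0408 +0.1770 +0.2059]
  T[3,:] = [+0.0000 +0.0477 +0.0106 -0.0309 +0.1409]
  T[4,:] = [+0.0000 -0.0234 +0.0273 -0.0054 -0.0220]
|eigenvalues of T|: 0.1676, 0.0992, 0.0316, 0.0316, 0.0000.
ρ = 0.1676; 0.1676 < 1: convergent.

yes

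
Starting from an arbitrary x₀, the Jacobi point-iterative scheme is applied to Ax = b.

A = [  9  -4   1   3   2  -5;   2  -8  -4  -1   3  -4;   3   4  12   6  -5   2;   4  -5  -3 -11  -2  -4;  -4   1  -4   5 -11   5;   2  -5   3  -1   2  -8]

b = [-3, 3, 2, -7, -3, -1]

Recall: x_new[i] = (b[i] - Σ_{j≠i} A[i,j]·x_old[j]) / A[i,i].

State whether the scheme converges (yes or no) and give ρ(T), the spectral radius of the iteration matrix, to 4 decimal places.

no, ρ = 1.1307

Let D = diag(9, -8, 12, -11, -11, -8); L, U the strict triangles.
Jacobi T = -D⁻¹(L+U): T[5,4] = -(2)/(-8) = +0.2500; T[5,5] = 0.
  T[0,:] = [+0.0000  +0.4444  -0.1111  -0.3333  -0.2222  +0.5556]
  T[1,:] = [+0.2500  +0.0000  -0.5000  -0.1250  +0.3750  -0.5000]
  T[2,:] = [-0.2500  -0.3333  +0.0000  -0.5000  +0.4167  -0.1667]
  T[3,:] = [+0.3636  -0.4545  -0.2727  +0.0000  -0.1818  -0.3636]
  T[4,:] = [-0.3636  +0.0909  -0.3636  +0.4545  +0.0000  +0.4545]
  T[5,:] = [+0.2500  -0.6250  +0.3750  -0.1250  +0.2500  +0.0000]
eigenvalue magnitudes: 1.1307, 0.6770, 0.6770, 0.6066, 0.5513, 0.5205.
ρ = 1.1307; 1.1307 > 1, so it fails to converge.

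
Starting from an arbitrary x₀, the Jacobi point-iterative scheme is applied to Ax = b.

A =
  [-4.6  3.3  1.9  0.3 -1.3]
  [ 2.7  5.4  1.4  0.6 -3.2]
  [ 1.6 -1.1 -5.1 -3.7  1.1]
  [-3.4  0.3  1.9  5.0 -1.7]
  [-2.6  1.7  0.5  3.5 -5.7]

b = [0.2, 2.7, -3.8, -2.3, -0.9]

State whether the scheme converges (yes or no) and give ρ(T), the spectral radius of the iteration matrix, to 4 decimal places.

Let D = diag(-4.6, 5.4, -5.1, 5, -5.7); L, U the strict triangles.
Jacobi T = -D⁻¹(L+U): T[1,0] = -(2.7)/(5.4) = -0.5000; T[1,1] = 0.
  T[0,:] = [+0.0000 +0.7174 +0.4130 +0.0652 -0.2826]
  T[1,:] = [-0.5000 +0.0000 -0.2593 -0.1111 +0.5926]
  T[2,:] = [+0.3137 -0.2157 +0.0000 -0.7255 +0.2157]
  T[3,:] = [+0.6800 -0.0600 -0.3800 +0.0000 +0.3400]
  T[4,:] = [-0.4561 +0.2982 +0.0877 +0.6140 +0.0000]
|λ(T)| sorted: 1.2738, 0.7272, 0.7071, 0.7071, 0.0826.
spectral radius ρ = 1.2738; 1.2738 > 1, so it fails to converge.

no, ρ = 1.2738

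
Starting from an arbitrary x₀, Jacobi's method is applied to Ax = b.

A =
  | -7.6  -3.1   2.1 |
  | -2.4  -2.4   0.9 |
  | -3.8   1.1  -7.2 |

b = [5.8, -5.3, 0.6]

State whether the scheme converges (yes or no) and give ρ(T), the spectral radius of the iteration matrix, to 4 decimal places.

A = D + L + U where D = diag(-7.6, -2.4, -7.2).
Jacobi T = -D⁻¹(L+U): T[0,2] = -(2.1)/(-7.6) = +0.2763; T[0,0] = 0.
  T[0,:] = [+0.0000  -0.4079  +0.2763]
  T[1,:] = [-1.0000  +0.0000  +0.3750]
  T[2,:] = [-0.5278  +0.1528  +0.0000]
|λ(T)| sorted: 0.6178, 0.4908, 0.1270.
spectral radius ρ = 0.6178; 0.6178 < 1, so it converges for any x₀.

yes, ρ = 0.6178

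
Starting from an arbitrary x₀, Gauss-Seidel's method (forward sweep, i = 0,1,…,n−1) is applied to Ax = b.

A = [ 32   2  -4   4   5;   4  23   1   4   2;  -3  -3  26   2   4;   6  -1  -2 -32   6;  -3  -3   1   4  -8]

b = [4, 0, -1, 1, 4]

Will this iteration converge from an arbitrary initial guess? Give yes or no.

yes

Split A = D + L + U, D = diag(32, 23, 26, -32, -8).
GS T = -(D+L)⁻¹U: row 0 first, T[0,4] = -(5)/(32) = -0.1562; later rows by forward substitution.
  T[0,:] = [+0.0000 -0.0625 +0.1250 -0.1250 -0.1562]
  T[1,:] = [+0.0000 +0.0109 -0.0652 -0.1522 -0.0598]
  T[2,:] = [+0.0000 -0.0060 +0.0069 -0.1089 -0.1788]
  T[3,:] = [+0.0000 -0.0117 +0.0250 -0.0119 +0.1712]
  T[4,:] = [+0.0000 +0.0128 -0.0090 +0.0844 +0.1443]
moduli |λ_i(T)| = 0.2063, 0.0914, 0.0279, 0.0279, 0.0000.
spectral radius ρ = 0.2063; 0.2063 < 1: convergent.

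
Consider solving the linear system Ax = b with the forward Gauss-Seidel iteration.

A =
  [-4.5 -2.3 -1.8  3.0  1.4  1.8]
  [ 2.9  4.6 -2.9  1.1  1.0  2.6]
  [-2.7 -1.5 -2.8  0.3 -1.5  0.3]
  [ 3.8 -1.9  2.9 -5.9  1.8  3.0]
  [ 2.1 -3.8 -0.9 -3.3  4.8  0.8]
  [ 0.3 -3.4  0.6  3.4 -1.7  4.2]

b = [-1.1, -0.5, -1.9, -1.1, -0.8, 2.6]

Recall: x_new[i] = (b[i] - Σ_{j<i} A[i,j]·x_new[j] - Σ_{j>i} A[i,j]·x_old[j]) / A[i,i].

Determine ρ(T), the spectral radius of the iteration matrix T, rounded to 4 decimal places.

1.1430

Write A = D+L+U with D = diag(-4.5, 4.6, -2.8, -5.9, 4.8, 4.2).
T_GS = -(D+L)⁻¹U: row 0 first, T[0,3] = -(3)/(-4.5) = +0.6667; later rows by forward substitution.
  T[0,:] = [+0.0000, -0.5111, -0.4000, +0.6667, +0.3111, +0.4000]
  T[1,:] = [+0.0000, +0.3222, +0.8826, -0.6594, -0.4135, -0.8174]
  T[2,:] = [+0.0000, +0.3202, -0.0871, -0.1825, -0.6142, +0.1593]
  T[3,:] = [+0.0000, -0.2756, -0.5847, +0.5521, +0.3367, +1.1076]
  T[4,:] = [+0.0000, +0.3493, +0.4554, -0.4684, -0.3471, -0.1974]
  T[5,:] = [+0.0000, +0.6161, +1.4132, -1.1919, -0.6824, -1.6896]
|roots of det(T-λI)|: 1.1430, 0.6609, 0.6609, 0.0158, 0.0158, 0.0000.
ρ = 1.1430; 1.1430 > 1 ⇒ diverges.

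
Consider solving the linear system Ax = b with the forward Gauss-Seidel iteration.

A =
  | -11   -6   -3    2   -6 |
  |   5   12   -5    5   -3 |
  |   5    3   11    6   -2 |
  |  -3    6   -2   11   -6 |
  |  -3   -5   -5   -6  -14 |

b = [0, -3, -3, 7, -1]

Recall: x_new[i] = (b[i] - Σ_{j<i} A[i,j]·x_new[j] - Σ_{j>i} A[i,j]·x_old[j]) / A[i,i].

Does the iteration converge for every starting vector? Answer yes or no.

Split A = D + L + U, D = diag(-11, 12, 11, 11, -14).
GS T = -(D+L)⁻¹U: row 0 first, T[0,3] = -(2)/(-11) = +0.1818; later rows by forward substitution.
  T[0,:] = [+0.0000  -0.5455  -0.2727  +0.1818  -0.5455]
  T[1,:] = [+0.0000  +0.2273  +0.5303  -0.4924  +0.4773]
  T[2,:] = [+0.0000  +0.1860  -0.0207  -0.4938  +0.2996]
  T[3,:] = [+0.0000  -0.2389  -0.3674  +0.2284  +0.1908]
  T[4,:] = [+0.0000  +0.0717  +0.0339  +0.2154  -0.2424]
|λ(T)| sorted: 0.8712, 0.5370, 0.2605, 0.1189, 0.0000.
ρ(T) = max|λ| = 0.8712; 0.8712 < 1: convergent.

yes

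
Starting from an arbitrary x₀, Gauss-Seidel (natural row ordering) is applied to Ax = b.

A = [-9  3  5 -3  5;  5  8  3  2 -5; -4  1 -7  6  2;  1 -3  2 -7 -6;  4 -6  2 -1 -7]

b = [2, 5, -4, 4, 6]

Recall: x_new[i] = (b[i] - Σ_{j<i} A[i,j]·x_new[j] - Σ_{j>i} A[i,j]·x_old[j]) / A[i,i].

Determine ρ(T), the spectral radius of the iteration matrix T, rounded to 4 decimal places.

Let D = diag(-9, 8, -7, -7, -7); L, U the strict triangles.
GS T = -(D+L)⁻¹U: row 0 first, T[0,1] = -(3)/(-9) = +0.3333; later rows by forward substitution.
  T[0,:] = [+0.0000, +0.3333, +0.5556, -0.3333, +0.5556]
  T[1,:] = [+0.0000, -0.2083, -0.7222, -0.0417, +0.2778]
  T[2,:] = [+0.0000, -0.2202, -0.4206, +1.0417, +0.0079]
  T[3,:] = [+0.0000, +0.0740, +0.2687, +0.2679, -0.8946]
  T[4,:] = [+0.0000, +0.2956, +0.7779, +0.1046, +0.2094]
|λ(T)| sorted: 1.2475, 0.8481, 0.8481, 0.0585, 0.0000.
spectral radius ρ = 1.2475; 1.2475 > 1: divergent.

1.2475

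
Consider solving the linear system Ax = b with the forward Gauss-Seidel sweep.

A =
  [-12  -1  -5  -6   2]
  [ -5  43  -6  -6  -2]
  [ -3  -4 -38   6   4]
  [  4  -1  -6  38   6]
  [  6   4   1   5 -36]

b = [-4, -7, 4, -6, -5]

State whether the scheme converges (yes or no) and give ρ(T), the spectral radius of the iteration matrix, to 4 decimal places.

A = D + L + U where D = diag(-12, 43, -38, 38, -36).
GS T = -(D+L)⁻¹U: row 0 first, T[0,1] = -(-1)/(-12) = -0.0833; later rows by forward substitution.
  T[0,:] = [+0.0000, -0.0833, -0.4167, -0.5000, +0.1667]
  T[1,:] = [+0.0000, -0.0097, +0.0911, +0.0814, +0.0659]
  T[2,:] = [+0.0000, +0.0076, +0.0233, +0.1888, +0.0852]
  T[3,:] = [+0.0000, +0.0097, +0.0499, +0.0846, -0.1603]
  T[4,:] = [+0.0000, -0.0134, -0.0517, -0.0573, +0.0152]
|eigenvalues of T|: 0.2132, 0.0816, 0.0816, 0.0340, 0.0000.
ρ(T) = max|λ| = 0.2132; 0.2132 < 1, so it converges for any x₀.

yes, ρ = 0.2132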